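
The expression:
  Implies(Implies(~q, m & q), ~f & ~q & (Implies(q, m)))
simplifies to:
~q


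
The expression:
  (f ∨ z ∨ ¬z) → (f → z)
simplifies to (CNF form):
z ∨ ¬f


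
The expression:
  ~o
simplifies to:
~o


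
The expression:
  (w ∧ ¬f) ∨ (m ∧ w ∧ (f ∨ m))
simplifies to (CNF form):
w ∧ (m ∨ ¬f)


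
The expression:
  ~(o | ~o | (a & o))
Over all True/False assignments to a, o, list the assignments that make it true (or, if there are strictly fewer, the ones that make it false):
is never true.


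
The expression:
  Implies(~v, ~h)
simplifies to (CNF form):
v | ~h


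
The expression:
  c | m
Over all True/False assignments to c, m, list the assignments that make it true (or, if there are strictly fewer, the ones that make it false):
is false only for:
  c=False, m=False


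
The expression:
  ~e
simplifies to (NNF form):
~e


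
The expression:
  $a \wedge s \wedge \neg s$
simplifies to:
$\text{False}$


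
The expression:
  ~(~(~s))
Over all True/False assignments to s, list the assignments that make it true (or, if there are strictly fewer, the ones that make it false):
is true only for:
  s=False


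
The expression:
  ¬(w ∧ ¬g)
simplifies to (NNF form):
g ∨ ¬w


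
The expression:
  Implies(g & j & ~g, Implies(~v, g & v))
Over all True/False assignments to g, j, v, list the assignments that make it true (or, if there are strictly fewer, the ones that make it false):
is always true.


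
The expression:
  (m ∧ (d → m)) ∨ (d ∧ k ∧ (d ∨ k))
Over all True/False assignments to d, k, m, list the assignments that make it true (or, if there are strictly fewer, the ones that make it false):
is false only for:
  d=False, k=False, m=False;
  d=False, k=True, m=False;
  d=True, k=False, m=False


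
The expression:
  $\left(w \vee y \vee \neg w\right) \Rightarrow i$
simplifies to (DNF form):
$i$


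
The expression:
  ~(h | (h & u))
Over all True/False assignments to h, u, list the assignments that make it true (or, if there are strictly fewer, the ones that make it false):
is true only for:
  h=False, u=False;
  h=False, u=True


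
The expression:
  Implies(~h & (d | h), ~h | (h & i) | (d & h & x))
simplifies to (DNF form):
True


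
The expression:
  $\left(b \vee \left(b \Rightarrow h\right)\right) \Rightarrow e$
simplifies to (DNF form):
$e$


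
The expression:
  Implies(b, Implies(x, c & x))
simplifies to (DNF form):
c | ~b | ~x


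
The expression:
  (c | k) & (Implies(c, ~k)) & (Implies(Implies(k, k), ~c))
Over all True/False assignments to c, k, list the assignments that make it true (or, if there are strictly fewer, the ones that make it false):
is true only for:
  c=False, k=True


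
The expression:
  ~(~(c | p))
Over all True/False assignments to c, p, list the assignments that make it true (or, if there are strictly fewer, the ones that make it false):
is false only for:
  c=False, p=False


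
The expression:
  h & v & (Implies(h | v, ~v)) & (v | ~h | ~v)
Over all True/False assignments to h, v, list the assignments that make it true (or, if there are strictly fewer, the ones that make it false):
is never true.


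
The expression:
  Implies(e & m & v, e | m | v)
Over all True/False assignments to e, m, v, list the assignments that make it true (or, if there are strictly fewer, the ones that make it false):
is always true.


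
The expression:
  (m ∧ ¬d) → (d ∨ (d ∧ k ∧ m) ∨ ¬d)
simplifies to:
True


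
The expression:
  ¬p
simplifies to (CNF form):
¬p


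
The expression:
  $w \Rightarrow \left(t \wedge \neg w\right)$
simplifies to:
$\neg w$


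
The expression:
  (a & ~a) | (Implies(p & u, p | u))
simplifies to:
True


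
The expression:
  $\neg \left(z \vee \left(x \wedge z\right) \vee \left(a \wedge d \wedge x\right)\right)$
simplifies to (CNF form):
$\neg z \wedge \left(\neg a \vee \neg d \vee \neg x\right)$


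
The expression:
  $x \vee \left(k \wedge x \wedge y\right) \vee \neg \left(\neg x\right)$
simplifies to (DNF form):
$x$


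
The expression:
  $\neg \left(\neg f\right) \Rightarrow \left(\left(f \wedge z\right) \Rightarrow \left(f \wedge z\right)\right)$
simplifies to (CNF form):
$\text{True}$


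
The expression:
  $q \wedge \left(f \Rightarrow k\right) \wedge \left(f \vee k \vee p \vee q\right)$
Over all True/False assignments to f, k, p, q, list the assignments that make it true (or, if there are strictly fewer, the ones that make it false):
is true only for:
  f=False, k=False, p=False, q=True;
  f=False, k=False, p=True, q=True;
  f=False, k=True, p=False, q=True;
  f=False, k=True, p=True, q=True;
  f=True, k=True, p=False, q=True;
  f=True, k=True, p=True, q=True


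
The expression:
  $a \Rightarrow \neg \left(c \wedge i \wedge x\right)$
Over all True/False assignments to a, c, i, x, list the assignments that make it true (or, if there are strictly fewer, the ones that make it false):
is false only for:
  a=True, c=True, i=True, x=True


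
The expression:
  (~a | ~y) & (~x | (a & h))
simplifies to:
(a | ~x) & (h | ~x) & (~a | ~y)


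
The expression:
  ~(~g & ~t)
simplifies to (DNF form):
g | t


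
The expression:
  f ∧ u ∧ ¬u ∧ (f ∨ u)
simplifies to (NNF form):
False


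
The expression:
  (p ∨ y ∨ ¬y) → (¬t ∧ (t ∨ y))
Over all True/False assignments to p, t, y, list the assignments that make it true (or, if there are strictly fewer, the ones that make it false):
is true only for:
  p=False, t=False, y=True;
  p=True, t=False, y=True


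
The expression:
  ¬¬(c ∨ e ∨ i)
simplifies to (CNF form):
c ∨ e ∨ i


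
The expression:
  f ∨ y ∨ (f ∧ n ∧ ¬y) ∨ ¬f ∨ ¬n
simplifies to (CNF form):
True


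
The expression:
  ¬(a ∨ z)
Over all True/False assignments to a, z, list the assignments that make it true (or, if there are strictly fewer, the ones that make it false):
is true only for:
  a=False, z=False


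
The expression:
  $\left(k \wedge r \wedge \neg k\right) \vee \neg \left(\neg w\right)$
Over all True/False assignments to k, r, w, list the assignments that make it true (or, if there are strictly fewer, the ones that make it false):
is true only for:
  k=False, r=False, w=True;
  k=False, r=True, w=True;
  k=True, r=False, w=True;
  k=True, r=True, w=True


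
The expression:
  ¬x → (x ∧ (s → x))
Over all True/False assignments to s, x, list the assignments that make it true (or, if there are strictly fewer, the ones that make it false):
is true only for:
  s=False, x=True;
  s=True, x=True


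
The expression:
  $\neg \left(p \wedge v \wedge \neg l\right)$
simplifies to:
$l \vee \neg p \vee \neg v$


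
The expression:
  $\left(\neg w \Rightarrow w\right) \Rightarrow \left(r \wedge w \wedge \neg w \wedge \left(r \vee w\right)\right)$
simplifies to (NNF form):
$\neg w$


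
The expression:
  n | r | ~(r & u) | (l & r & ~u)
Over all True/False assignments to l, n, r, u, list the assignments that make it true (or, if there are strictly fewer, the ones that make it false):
is always true.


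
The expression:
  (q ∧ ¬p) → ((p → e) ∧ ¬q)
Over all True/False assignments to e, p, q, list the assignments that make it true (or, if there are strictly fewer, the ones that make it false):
is false only for:
  e=False, p=False, q=True;
  e=True, p=False, q=True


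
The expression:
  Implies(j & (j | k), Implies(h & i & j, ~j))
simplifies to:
~h | ~i | ~j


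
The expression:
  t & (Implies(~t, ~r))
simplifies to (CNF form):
t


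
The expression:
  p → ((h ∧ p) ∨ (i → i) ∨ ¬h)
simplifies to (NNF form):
True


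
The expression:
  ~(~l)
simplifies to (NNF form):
l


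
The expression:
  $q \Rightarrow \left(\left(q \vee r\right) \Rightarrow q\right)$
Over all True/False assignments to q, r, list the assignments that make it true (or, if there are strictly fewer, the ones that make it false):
is always true.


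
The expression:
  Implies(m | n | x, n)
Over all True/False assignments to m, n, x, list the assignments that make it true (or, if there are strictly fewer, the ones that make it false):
is false only for:
  m=False, n=False, x=True;
  m=True, n=False, x=False;
  m=True, n=False, x=True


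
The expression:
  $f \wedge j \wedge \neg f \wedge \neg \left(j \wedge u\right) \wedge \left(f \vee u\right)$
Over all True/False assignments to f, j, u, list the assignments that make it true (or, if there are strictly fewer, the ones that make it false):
is never true.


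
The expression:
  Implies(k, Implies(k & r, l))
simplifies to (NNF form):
l | ~k | ~r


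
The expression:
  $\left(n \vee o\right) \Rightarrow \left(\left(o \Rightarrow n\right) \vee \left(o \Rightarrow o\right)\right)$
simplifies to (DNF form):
$\text{True}$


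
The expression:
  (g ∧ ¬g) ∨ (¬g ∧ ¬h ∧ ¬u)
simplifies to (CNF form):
¬g ∧ ¬h ∧ ¬u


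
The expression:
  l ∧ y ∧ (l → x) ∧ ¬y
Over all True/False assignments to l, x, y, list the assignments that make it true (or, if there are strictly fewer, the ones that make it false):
is never true.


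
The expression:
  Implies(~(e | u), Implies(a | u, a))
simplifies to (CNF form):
True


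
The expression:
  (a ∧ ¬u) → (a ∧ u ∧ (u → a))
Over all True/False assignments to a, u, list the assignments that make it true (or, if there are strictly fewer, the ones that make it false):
is false only for:
  a=True, u=False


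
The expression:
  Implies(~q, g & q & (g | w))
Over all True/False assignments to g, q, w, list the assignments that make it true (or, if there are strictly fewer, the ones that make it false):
is true only for:
  g=False, q=True, w=False;
  g=False, q=True, w=True;
  g=True, q=True, w=False;
  g=True, q=True, w=True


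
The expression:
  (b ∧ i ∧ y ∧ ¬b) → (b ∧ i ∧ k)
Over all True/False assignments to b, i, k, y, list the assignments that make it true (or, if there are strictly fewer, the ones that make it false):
is always true.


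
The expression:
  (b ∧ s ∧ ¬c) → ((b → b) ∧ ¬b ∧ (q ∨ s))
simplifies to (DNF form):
c ∨ ¬b ∨ ¬s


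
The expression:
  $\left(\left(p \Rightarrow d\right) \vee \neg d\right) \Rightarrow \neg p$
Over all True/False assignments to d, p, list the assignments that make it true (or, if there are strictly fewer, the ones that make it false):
is true only for:
  d=False, p=False;
  d=True, p=False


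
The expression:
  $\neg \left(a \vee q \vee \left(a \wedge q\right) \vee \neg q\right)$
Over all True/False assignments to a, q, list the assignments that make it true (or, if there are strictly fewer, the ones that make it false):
is never true.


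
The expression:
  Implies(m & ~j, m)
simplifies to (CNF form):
True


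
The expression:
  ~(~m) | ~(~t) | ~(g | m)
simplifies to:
m | t | ~g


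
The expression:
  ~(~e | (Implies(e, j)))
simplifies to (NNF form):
e & ~j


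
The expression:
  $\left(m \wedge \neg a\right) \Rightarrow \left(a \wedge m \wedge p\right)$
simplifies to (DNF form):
$a \vee \neg m$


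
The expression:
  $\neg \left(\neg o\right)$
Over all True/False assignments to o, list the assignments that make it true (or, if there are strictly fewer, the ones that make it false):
is true only for:
  o=True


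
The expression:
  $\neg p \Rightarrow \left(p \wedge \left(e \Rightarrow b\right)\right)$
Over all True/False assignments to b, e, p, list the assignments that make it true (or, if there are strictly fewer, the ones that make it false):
is true only for:
  b=False, e=False, p=True;
  b=False, e=True, p=True;
  b=True, e=False, p=True;
  b=True, e=True, p=True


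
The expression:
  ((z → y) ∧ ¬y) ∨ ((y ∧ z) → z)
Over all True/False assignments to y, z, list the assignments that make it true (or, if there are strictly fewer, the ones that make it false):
is always true.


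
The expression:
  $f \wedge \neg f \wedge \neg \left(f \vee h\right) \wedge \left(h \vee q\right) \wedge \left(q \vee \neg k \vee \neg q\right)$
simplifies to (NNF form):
$\text{False}$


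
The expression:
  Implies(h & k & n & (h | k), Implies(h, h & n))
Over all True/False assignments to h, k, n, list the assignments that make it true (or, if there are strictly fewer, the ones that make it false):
is always true.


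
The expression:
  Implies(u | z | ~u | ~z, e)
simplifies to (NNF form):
e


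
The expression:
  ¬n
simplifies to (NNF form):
¬n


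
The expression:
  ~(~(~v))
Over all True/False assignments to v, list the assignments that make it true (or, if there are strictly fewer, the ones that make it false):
is true only for:
  v=False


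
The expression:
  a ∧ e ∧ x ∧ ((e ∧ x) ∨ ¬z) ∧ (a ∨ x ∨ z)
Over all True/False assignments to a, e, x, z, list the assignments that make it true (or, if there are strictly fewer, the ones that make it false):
is true only for:
  a=True, e=True, x=True, z=False;
  a=True, e=True, x=True, z=True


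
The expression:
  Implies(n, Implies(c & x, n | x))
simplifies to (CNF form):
True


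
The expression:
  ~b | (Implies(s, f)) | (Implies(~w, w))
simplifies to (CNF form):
f | w | ~b | ~s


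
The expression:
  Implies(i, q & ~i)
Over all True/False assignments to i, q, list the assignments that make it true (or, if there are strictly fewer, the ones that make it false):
is true only for:
  i=False, q=False;
  i=False, q=True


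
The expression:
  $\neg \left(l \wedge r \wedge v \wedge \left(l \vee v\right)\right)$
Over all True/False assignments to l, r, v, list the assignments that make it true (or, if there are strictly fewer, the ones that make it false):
is false only for:
  l=True, r=True, v=True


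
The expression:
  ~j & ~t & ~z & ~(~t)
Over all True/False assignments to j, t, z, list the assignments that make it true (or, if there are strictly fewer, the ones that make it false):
is never true.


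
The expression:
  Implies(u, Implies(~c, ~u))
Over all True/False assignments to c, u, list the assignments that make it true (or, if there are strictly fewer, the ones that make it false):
is false only for:
  c=False, u=True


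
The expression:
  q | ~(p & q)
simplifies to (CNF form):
True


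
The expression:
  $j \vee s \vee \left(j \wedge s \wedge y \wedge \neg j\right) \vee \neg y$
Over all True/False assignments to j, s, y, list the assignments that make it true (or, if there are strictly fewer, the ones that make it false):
is false only for:
  j=False, s=False, y=True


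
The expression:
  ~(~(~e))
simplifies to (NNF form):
~e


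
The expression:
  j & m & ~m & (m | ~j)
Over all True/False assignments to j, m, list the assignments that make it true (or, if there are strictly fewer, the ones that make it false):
is never true.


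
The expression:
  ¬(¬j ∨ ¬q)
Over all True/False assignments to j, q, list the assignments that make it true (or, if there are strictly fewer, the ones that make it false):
is true only for:
  j=True, q=True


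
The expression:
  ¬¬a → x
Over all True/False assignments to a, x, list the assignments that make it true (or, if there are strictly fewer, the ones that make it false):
is false only for:
  a=True, x=False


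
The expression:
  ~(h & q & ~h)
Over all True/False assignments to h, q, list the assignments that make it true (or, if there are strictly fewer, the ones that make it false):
is always true.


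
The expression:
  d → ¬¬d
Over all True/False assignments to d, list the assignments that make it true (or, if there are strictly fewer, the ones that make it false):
is always true.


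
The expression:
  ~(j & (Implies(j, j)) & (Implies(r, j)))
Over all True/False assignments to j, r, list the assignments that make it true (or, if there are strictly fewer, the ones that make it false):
is true only for:
  j=False, r=False;
  j=False, r=True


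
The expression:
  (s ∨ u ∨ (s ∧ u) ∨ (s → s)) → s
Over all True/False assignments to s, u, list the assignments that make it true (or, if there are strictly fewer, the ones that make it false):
is true only for:
  s=True, u=False;
  s=True, u=True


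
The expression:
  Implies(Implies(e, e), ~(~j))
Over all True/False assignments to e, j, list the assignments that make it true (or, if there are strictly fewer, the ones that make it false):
is true only for:
  e=False, j=True;
  e=True, j=True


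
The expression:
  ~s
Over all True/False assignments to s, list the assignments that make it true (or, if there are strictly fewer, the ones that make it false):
is true only for:
  s=False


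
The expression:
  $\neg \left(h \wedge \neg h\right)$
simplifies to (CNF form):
$\text{True}$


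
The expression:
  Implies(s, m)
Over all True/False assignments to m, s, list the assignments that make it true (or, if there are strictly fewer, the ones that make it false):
is false only for:
  m=False, s=True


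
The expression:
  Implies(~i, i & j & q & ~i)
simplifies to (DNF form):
i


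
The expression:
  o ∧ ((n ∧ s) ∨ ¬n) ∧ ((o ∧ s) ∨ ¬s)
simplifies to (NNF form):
o ∧ (s ∨ ¬n)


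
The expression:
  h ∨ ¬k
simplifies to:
h ∨ ¬k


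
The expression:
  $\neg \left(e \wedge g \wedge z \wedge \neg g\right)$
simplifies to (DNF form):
$\text{True}$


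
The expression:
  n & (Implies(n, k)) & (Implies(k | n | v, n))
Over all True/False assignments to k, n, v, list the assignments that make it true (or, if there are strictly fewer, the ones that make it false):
is true only for:
  k=True, n=True, v=False;
  k=True, n=True, v=True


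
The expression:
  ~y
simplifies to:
~y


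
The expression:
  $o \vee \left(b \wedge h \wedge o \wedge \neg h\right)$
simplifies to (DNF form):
$o$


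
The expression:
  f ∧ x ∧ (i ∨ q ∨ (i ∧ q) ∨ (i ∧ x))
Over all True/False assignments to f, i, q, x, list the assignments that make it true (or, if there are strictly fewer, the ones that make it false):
is true only for:
  f=True, i=False, q=True, x=True;
  f=True, i=True, q=False, x=True;
  f=True, i=True, q=True, x=True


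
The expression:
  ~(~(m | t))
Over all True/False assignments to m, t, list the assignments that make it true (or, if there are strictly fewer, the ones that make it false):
is false only for:
  m=False, t=False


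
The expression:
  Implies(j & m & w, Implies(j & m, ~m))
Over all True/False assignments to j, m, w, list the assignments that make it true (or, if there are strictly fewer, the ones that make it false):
is false only for:
  j=True, m=True, w=True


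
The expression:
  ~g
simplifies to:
~g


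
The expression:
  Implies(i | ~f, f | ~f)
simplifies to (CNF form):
True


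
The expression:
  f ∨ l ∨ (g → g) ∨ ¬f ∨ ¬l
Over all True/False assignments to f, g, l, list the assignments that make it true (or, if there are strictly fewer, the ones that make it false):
is always true.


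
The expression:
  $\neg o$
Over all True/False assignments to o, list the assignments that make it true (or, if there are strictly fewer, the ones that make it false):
is true only for:
  o=False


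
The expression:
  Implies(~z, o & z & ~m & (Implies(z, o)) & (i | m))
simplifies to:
z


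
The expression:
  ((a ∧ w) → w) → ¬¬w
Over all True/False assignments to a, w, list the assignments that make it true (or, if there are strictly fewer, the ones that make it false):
is true only for:
  a=False, w=True;
  a=True, w=True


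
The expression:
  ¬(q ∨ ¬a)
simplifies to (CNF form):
a ∧ ¬q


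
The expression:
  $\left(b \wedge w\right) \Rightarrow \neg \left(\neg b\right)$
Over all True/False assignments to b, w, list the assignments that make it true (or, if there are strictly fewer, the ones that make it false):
is always true.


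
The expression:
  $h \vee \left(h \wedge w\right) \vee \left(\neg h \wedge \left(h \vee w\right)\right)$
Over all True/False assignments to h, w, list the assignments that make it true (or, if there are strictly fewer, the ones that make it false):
is false only for:
  h=False, w=False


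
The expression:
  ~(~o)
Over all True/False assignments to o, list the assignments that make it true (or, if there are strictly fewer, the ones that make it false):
is true only for:
  o=True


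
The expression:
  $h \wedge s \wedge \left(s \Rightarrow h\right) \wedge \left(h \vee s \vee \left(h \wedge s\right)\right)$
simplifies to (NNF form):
$h \wedge s$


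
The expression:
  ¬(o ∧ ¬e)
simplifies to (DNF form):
e ∨ ¬o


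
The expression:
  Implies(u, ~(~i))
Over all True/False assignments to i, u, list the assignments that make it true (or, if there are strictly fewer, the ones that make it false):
is false only for:
  i=False, u=True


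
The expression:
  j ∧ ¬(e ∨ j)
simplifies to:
False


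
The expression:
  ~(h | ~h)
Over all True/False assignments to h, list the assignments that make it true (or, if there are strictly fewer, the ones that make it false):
is never true.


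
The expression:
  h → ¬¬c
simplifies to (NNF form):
c ∨ ¬h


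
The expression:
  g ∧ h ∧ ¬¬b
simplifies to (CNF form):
b ∧ g ∧ h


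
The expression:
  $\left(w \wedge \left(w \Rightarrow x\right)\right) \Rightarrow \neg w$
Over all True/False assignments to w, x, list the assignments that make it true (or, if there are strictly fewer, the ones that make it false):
is false only for:
  w=True, x=True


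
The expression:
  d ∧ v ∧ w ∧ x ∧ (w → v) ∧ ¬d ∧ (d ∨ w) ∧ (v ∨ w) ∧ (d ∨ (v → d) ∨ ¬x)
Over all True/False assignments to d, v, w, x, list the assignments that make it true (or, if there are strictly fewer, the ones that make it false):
is never true.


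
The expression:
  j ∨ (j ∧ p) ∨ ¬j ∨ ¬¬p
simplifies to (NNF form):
True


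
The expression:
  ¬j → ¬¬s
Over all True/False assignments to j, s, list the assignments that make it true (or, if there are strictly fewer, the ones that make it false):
is false only for:
  j=False, s=False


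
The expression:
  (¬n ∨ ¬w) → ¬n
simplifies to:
w ∨ ¬n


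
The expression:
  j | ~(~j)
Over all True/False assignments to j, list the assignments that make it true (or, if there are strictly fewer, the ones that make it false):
is true only for:
  j=True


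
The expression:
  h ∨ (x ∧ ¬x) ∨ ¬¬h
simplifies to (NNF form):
h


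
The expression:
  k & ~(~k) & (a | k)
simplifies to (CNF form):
k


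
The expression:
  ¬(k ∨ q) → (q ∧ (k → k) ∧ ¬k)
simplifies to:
k ∨ q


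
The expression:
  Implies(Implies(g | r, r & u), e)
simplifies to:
e | (g & ~r) | (r & ~u)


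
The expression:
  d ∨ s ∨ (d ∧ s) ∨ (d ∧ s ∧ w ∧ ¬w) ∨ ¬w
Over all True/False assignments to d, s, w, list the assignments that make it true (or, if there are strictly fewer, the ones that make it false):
is false only for:
  d=False, s=False, w=True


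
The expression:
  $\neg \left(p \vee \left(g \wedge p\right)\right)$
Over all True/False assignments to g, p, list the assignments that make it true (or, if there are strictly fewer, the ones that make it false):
is true only for:
  g=False, p=False;
  g=True, p=False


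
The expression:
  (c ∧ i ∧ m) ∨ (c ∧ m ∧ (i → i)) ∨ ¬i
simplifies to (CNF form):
(c ∨ ¬i) ∧ (m ∨ ¬i)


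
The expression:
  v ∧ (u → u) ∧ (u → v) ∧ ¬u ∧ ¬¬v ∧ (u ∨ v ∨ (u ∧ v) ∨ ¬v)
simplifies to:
v ∧ ¬u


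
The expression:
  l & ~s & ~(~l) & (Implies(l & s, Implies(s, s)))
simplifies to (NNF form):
l & ~s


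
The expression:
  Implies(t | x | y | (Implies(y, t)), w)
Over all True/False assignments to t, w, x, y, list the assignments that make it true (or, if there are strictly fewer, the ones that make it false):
is true only for:
  t=False, w=True, x=False, y=False;
  t=False, w=True, x=False, y=True;
  t=False, w=True, x=True, y=False;
  t=False, w=True, x=True, y=True;
  t=True, w=True, x=False, y=False;
  t=True, w=True, x=False, y=True;
  t=True, w=True, x=True, y=False;
  t=True, w=True, x=True, y=True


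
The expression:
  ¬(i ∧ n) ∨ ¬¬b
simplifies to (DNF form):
b ∨ ¬i ∨ ¬n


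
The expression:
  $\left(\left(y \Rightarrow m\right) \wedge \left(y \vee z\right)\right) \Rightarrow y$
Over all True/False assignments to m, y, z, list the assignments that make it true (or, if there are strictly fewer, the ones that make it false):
is false only for:
  m=False, y=False, z=True;
  m=True, y=False, z=True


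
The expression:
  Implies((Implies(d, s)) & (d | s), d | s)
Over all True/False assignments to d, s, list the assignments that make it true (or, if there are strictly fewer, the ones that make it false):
is always true.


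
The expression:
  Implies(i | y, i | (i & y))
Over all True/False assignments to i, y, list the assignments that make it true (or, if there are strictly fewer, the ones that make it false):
is false only for:
  i=False, y=True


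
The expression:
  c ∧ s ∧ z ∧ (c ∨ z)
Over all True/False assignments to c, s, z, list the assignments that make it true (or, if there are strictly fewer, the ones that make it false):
is true only for:
  c=True, s=True, z=True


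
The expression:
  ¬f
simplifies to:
¬f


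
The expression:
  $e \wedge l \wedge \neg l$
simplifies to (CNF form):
$\text{False}$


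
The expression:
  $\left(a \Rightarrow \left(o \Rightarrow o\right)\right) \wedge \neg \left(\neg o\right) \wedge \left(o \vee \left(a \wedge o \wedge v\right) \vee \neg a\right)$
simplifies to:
$o$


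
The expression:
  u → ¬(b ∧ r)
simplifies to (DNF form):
¬b ∨ ¬r ∨ ¬u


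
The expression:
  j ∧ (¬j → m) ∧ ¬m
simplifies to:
j ∧ ¬m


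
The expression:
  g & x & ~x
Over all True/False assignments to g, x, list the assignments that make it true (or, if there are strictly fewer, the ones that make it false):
is never true.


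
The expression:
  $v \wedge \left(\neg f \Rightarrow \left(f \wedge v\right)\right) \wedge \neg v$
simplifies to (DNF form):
$\text{False}$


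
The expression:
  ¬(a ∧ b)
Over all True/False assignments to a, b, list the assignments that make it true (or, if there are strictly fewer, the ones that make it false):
is false only for:
  a=True, b=True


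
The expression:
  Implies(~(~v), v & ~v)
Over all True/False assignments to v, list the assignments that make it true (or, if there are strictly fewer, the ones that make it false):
is true only for:
  v=False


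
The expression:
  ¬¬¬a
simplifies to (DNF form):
¬a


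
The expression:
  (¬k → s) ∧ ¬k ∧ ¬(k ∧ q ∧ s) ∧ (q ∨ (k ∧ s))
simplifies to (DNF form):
q ∧ s ∧ ¬k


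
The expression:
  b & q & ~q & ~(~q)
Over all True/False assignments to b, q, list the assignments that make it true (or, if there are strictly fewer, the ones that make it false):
is never true.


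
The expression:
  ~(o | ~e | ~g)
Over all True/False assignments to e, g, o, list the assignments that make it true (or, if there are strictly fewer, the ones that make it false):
is true only for:
  e=True, g=True, o=False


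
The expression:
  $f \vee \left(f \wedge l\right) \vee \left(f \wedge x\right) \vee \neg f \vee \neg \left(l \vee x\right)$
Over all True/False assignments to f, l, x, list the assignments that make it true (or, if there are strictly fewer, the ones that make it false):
is always true.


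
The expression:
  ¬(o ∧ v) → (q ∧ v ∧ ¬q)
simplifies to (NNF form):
o ∧ v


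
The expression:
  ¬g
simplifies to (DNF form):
¬g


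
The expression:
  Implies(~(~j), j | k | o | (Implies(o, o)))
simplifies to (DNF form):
True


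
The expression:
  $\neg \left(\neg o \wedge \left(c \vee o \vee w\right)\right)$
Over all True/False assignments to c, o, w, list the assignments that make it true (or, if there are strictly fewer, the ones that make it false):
is false only for:
  c=False, o=False, w=True;
  c=True, o=False, w=False;
  c=True, o=False, w=True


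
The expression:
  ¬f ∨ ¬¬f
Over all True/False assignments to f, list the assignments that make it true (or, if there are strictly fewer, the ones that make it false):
is always true.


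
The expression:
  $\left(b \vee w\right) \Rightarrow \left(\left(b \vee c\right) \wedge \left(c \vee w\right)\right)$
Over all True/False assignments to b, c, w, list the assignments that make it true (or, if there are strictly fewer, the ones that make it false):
is false only for:
  b=False, c=False, w=True;
  b=True, c=False, w=False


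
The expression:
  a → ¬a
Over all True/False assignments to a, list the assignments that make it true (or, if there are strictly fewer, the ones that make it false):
is true only for:
  a=False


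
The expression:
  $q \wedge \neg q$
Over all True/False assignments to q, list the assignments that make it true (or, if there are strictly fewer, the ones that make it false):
is never true.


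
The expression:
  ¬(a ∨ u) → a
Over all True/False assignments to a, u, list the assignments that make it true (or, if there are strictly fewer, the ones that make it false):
is false only for:
  a=False, u=False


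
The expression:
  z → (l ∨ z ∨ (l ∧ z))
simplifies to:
True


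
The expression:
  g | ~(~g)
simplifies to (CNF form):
g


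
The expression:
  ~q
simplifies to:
~q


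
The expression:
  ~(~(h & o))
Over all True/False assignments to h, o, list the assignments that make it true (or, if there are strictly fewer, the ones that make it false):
is true only for:
  h=True, o=True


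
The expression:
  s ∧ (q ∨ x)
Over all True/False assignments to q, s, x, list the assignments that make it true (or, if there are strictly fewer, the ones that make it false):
is true only for:
  q=False, s=True, x=True;
  q=True, s=True, x=False;
  q=True, s=True, x=True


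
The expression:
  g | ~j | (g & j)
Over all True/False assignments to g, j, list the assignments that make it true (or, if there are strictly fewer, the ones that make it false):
is false only for:
  g=False, j=True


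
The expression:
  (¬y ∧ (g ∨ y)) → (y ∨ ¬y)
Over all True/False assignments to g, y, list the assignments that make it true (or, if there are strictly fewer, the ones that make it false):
is always true.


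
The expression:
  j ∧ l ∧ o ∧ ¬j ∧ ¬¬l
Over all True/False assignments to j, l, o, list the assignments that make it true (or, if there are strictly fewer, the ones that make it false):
is never true.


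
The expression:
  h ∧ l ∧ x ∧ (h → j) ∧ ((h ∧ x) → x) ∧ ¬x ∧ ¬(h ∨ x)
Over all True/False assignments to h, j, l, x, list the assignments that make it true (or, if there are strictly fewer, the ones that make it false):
is never true.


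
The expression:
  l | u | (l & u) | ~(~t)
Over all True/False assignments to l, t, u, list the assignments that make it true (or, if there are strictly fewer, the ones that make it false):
is false only for:
  l=False, t=False, u=False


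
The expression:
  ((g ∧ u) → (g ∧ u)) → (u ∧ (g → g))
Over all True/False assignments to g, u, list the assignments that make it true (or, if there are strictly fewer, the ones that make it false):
is true only for:
  g=False, u=True;
  g=True, u=True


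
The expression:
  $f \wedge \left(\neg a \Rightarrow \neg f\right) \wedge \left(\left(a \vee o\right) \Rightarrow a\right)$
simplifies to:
$a \wedge f$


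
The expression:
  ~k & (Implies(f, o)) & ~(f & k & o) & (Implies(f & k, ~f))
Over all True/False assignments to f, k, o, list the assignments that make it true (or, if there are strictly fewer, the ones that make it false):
is true only for:
  f=False, k=False, o=False;
  f=False, k=False, o=True;
  f=True, k=False, o=True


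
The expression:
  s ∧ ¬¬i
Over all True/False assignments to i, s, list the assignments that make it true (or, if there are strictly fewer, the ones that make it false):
is true only for:
  i=True, s=True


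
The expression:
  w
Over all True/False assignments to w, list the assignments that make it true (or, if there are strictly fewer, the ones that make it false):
is true only for:
  w=True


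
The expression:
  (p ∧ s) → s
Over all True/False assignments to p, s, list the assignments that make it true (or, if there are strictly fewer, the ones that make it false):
is always true.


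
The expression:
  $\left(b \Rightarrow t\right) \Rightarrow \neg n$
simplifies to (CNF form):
$\left(b \vee \neg n\right) \wedge \left(\neg n \vee \neg t\right)$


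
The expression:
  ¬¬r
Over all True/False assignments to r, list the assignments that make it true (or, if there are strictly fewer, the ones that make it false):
is true only for:
  r=True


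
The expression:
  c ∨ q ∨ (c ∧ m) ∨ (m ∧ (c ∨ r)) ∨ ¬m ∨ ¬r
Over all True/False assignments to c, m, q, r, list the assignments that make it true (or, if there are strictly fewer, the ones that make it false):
is always true.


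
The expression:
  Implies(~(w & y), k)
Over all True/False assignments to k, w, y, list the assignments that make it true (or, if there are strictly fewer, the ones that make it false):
is false only for:
  k=False, w=False, y=False;
  k=False, w=False, y=True;
  k=False, w=True, y=False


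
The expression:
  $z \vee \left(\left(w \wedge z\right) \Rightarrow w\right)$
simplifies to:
$\text{True}$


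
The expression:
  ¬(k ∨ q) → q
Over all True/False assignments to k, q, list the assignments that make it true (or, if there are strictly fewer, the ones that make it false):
is false only for:
  k=False, q=False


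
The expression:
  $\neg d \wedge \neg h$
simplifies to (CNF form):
$\neg d \wedge \neg h$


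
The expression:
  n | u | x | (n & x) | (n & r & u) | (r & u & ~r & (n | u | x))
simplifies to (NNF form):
n | u | x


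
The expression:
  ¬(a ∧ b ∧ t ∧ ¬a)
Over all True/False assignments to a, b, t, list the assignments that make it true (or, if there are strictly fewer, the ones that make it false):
is always true.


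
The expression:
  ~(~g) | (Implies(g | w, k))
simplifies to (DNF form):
g | k | ~w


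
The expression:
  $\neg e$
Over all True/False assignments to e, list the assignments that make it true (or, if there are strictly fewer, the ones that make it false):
is true only for:
  e=False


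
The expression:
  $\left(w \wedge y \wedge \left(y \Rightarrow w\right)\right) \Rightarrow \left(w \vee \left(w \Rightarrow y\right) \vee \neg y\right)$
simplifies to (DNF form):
$\text{True}$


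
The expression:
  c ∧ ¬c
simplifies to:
False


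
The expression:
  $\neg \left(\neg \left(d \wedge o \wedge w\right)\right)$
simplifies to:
$d \wedge o \wedge w$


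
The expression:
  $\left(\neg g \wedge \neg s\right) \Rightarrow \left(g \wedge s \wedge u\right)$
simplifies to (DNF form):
$g \vee s$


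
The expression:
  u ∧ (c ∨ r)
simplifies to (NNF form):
u ∧ (c ∨ r)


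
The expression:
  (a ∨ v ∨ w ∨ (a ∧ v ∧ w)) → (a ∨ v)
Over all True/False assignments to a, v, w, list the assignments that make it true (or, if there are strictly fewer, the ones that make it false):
is false only for:
  a=False, v=False, w=True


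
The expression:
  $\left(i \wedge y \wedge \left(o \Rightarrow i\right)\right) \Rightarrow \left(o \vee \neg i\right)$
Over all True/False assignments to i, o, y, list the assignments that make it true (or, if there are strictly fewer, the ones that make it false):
is false only for:
  i=True, o=False, y=True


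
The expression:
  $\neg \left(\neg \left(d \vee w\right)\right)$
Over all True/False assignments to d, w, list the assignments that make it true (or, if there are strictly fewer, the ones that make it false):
is false only for:
  d=False, w=False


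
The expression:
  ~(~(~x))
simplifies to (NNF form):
~x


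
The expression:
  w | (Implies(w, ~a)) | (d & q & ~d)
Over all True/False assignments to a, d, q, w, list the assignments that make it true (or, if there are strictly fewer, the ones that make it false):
is always true.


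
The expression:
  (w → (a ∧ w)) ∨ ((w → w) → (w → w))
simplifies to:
True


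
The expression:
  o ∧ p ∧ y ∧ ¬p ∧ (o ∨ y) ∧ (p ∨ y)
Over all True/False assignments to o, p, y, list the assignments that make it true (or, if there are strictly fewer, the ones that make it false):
is never true.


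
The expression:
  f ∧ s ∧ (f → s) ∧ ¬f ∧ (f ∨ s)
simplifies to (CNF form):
False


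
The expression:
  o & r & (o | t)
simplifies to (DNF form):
o & r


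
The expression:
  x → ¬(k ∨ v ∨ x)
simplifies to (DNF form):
¬x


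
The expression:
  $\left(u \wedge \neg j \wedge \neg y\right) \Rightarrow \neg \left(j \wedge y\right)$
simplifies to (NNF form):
$\text{True}$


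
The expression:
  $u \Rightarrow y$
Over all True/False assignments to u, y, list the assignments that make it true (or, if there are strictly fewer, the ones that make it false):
is false only for:
  u=True, y=False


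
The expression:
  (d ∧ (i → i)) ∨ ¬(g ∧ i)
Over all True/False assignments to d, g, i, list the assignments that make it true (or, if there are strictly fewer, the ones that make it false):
is false only for:
  d=False, g=True, i=True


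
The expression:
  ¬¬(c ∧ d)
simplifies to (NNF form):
c ∧ d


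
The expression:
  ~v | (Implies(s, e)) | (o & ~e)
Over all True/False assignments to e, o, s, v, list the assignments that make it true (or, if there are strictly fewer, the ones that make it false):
is false only for:
  e=False, o=False, s=True, v=True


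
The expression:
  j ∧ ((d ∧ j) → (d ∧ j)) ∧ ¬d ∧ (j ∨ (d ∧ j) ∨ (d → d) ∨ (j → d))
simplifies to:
j ∧ ¬d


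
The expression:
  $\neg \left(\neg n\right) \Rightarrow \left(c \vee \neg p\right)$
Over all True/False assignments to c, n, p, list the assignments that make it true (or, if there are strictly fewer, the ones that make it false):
is false only for:
  c=False, n=True, p=True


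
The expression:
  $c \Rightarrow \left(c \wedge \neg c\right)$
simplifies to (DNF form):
$\neg c$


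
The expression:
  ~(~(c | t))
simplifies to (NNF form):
c | t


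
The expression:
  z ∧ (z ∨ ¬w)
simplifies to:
z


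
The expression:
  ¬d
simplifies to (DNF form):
¬d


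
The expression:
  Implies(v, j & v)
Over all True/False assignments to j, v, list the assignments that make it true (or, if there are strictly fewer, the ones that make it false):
is false only for:
  j=False, v=True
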